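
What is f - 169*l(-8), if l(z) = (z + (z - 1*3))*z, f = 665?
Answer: -25023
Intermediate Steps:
l(z) = z*(-3 + 2*z) (l(z) = (z + (z - 3))*z = (z + (-3 + z))*z = (-3 + 2*z)*z = z*(-3 + 2*z))
f - 169*l(-8) = 665 - (-1352)*(-3 + 2*(-8)) = 665 - (-1352)*(-3 - 16) = 665 - (-1352)*(-19) = 665 - 169*152 = 665 - 25688 = -25023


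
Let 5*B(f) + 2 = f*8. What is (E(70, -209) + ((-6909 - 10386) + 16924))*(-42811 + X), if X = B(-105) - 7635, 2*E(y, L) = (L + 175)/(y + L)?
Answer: 13046367744/695 ≈ 1.8772e+7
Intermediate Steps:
B(f) = -⅖ + 8*f/5 (B(f) = -⅖ + (f*8)/5 = -⅖ + (8*f)/5 = -⅖ + 8*f/5)
E(y, L) = (175 + L)/(2*(L + y)) (E(y, L) = ((L + 175)/(y + L))/2 = ((175 + L)/(L + y))/2 = (175 + L)/(2*(L + y)))
X = -39017/5 (X = (-⅖ + (8/5)*(-105)) - 7635 = (-⅖ - 168) - 7635 = -842/5 - 7635 = -39017/5 ≈ -7803.4)
(E(70, -209) + ((-6909 - 10386) + 16924))*(-42811 + X) = ((175 - 209)/(2*(-209 + 70)) + ((-6909 - 10386) + 16924))*(-42811 - 39017/5) = ((½)*(-34)/(-139) + (-17295 + 16924))*(-253072/5) = ((½)*(-1/139)*(-34) - 371)*(-253072/5) = (17/139 - 371)*(-253072/5) = -51552/139*(-253072/5) = 13046367744/695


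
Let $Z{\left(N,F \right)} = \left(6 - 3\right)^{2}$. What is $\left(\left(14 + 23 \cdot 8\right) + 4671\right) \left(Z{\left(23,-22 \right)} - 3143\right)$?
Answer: $-15259446$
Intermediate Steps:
$Z{\left(N,F \right)} = 9$ ($Z{\left(N,F \right)} = 3^{2} = 9$)
$\left(\left(14 + 23 \cdot 8\right) + 4671\right) \left(Z{\left(23,-22 \right)} - 3143\right) = \left(\left(14 + 23 \cdot 8\right) + 4671\right) \left(9 - 3143\right) = \left(\left(14 + 184\right) + 4671\right) \left(-3134\right) = \left(198 + 4671\right) \left(-3134\right) = 4869 \left(-3134\right) = -15259446$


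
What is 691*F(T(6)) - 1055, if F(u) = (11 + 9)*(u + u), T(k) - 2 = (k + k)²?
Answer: 4034385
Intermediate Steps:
T(k) = 2 + 4*k² (T(k) = 2 + (k + k)² = 2 + (2*k)² = 2 + 4*k²)
F(u) = 40*u (F(u) = 20*(2*u) = 40*u)
691*F(T(6)) - 1055 = 691*(40*(2 + 4*6²)) - 1055 = 691*(40*(2 + 4*36)) - 1055 = 691*(40*(2 + 144)) - 1055 = 691*(40*146) - 1055 = 691*5840 - 1055 = 4035440 - 1055 = 4034385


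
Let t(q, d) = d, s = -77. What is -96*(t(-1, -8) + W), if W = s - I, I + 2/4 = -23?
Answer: 5904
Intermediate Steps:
I = -47/2 (I = -½ - 23 = -47/2 ≈ -23.500)
W = -107/2 (W = -77 - 1*(-47/2) = -77 + 47/2 = -107/2 ≈ -53.500)
-96*(t(-1, -8) + W) = -96*(-8 - 107/2) = -96*(-123/2) = 5904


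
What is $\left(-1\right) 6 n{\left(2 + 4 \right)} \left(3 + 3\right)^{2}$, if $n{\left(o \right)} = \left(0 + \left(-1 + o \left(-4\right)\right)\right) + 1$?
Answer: $5184$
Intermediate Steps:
$n{\left(o \right)} = - 4 o$ ($n{\left(o \right)} = \left(0 - \left(1 + 4 o\right)\right) + 1 = \left(-1 - 4 o\right) + 1 = - 4 o$)
$\left(-1\right) 6 n{\left(2 + 4 \right)} \left(3 + 3\right)^{2} = \left(-1\right) 6 \left(- 4 \left(2 + 4\right)\right) \left(3 + 3\right)^{2} = - 6 \left(\left(-4\right) 6\right) 6^{2} = \left(-6\right) \left(-24\right) 36 = 144 \cdot 36 = 5184$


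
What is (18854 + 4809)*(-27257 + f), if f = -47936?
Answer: -1779291959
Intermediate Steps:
(18854 + 4809)*(-27257 + f) = (18854 + 4809)*(-27257 - 47936) = 23663*(-75193) = -1779291959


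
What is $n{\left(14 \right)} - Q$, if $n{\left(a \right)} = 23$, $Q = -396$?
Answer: $419$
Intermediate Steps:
$n{\left(14 \right)} - Q = 23 - -396 = 23 + 396 = 419$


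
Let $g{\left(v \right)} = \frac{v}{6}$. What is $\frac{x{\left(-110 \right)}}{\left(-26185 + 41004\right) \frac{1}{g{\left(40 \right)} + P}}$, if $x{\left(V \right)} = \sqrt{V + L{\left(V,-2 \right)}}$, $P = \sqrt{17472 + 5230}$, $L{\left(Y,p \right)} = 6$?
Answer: $\frac{2 i \sqrt{26} \left(20 + 3 \sqrt{22702}\right)}{44457} \approx 0.10828 i$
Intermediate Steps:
$g{\left(v \right)} = \frac{v}{6}$ ($g{\left(v \right)} = v \frac{1}{6} = \frac{v}{6}$)
$P = \sqrt{22702} \approx 150.67$
$x{\left(V \right)} = \sqrt{6 + V}$ ($x{\left(V \right)} = \sqrt{V + 6} = \sqrt{6 + V}$)
$\frac{x{\left(-110 \right)}}{\left(-26185 + 41004\right) \frac{1}{g{\left(40 \right)} + P}} = \frac{\sqrt{6 - 110}}{\left(-26185 + 41004\right) \frac{1}{\frac{1}{6} \cdot 40 + \sqrt{22702}}} = \frac{\sqrt{-104}}{14819 \frac{1}{\frac{20}{3} + \sqrt{22702}}} = 2 i \sqrt{26} \left(\frac{20}{44457} + \frac{\sqrt{22702}}{14819}\right)$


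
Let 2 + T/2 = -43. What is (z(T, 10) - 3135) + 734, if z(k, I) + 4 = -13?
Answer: -2418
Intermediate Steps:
T = -90 (T = -4 + 2*(-43) = -4 - 86 = -90)
z(k, I) = -17 (z(k, I) = -4 - 13 = -17)
(z(T, 10) - 3135) + 734 = (-17 - 3135) + 734 = -3152 + 734 = -2418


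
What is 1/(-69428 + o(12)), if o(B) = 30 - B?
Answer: -1/69410 ≈ -1.4407e-5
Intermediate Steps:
1/(-69428 + o(12)) = 1/(-69428 + (30 - 1*12)) = 1/(-69428 + (30 - 12)) = 1/(-69428 + 18) = 1/(-69410) = -1/69410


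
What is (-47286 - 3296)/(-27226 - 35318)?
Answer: 25291/31272 ≈ 0.80874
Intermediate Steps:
(-47286 - 3296)/(-27226 - 35318) = -50582/(-62544) = -50582*(-1/62544) = 25291/31272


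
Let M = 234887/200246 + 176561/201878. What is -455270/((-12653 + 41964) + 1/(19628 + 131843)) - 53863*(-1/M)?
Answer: 1207694293187579811132971/45937238087762729468 ≈ 26290.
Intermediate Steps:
M = 20693537948/10106315497 (M = 234887*(1/200246) + 176561*(1/201878) = 234887/200246 + 176561/201878 = 20693537948/10106315497 ≈ 2.0476)
-455270/((-12653 + 41964) + 1/(19628 + 131843)) - 53863*(-1/M) = -455270/((-12653 + 41964) + 1/(19628 + 131843)) - 53863/((-1*20693537948/10106315497)) = -455270/(29311 + 1/151471) - 53863/(-20693537948/10106315497) = -455270/(29311 + 1/151471) - 53863*(-10106315497/20693537948) = -455270/4439766482/151471 + 544356471614911/20693537948 = -455270*151471/4439766482 + 544356471614911/20693537948 = -34480101085/2219883241 + 544356471614911/20693537948 = 1207694293187579811132971/45937238087762729468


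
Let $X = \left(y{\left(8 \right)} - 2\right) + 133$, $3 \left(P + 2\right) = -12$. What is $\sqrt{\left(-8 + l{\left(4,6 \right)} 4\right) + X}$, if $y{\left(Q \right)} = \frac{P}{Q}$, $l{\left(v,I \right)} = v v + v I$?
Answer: $\frac{\sqrt{1129}}{2} \approx 16.8$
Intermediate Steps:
$P = -6$ ($P = -2 + \frac{1}{3} \left(-12\right) = -2 - 4 = -6$)
$l{\left(v,I \right)} = v^{2} + I v$
$y{\left(Q \right)} = - \frac{6}{Q}$
$X = \frac{521}{4}$ ($X = \left(- \frac{6}{8} - 2\right) + 133 = \left(\left(-6\right) \frac{1}{8} - 2\right) + 133 = \left(- \frac{3}{4} - 2\right) + 133 = - \frac{11}{4} + 133 = \frac{521}{4} \approx 130.25$)
$\sqrt{\left(-8 + l{\left(4,6 \right)} 4\right) + X} = \sqrt{\left(-8 + 4 \left(6 + 4\right) 4\right) + \frac{521}{4}} = \sqrt{\left(-8 + 4 \cdot 10 \cdot 4\right) + \frac{521}{4}} = \sqrt{\left(-8 + 40 \cdot 4\right) + \frac{521}{4}} = \sqrt{\left(-8 + 160\right) + \frac{521}{4}} = \sqrt{152 + \frac{521}{4}} = \sqrt{\frac{1129}{4}} = \frac{\sqrt{1129}}{2}$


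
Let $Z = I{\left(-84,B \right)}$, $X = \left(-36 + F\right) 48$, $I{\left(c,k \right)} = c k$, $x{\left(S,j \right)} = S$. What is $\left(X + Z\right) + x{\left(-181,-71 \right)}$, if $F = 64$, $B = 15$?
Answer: $-97$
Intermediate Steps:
$X = 1344$ ($X = \left(-36 + 64\right) 48 = 28 \cdot 48 = 1344$)
$Z = -1260$ ($Z = \left(-84\right) 15 = -1260$)
$\left(X + Z\right) + x{\left(-181,-71 \right)} = \left(1344 - 1260\right) - 181 = 84 - 181 = -97$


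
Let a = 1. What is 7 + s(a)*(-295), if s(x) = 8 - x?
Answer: -2058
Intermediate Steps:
7 + s(a)*(-295) = 7 + (8 - 1*1)*(-295) = 7 + (8 - 1)*(-295) = 7 + 7*(-295) = 7 - 2065 = -2058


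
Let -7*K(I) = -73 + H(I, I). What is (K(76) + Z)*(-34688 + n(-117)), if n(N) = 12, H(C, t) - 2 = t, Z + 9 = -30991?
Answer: 7524865380/7 ≈ 1.0750e+9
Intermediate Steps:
Z = -31000 (Z = -9 - 30991 = -31000)
H(C, t) = 2 + t
K(I) = 71/7 - I/7 (K(I) = -(-73 + (2 + I))/7 = -(-71 + I)/7 = 71/7 - I/7)
(K(76) + Z)*(-34688 + n(-117)) = ((71/7 - ⅐*76) - 31000)*(-34688 + 12) = ((71/7 - 76/7) - 31000)*(-34676) = (-5/7 - 31000)*(-34676) = -217005/7*(-34676) = 7524865380/7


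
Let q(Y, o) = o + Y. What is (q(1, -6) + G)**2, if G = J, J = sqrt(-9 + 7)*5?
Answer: 25*(-1 + I*sqrt(2))**2 ≈ -25.0 - 70.711*I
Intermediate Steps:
q(Y, o) = Y + o
J = 5*I*sqrt(2) (J = sqrt(-2)*5 = (I*sqrt(2))*5 = 5*I*sqrt(2) ≈ 7.0711*I)
G = 5*I*sqrt(2) ≈ 7.0711*I
(q(1, -6) + G)**2 = ((1 - 6) + 5*I*sqrt(2))**2 = (-5 + 5*I*sqrt(2))**2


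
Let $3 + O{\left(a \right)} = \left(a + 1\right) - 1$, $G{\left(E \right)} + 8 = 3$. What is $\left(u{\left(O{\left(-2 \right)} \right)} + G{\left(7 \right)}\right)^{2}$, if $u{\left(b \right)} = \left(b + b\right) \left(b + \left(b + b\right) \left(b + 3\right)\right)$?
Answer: $24025$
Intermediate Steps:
$G{\left(E \right)} = -5$ ($G{\left(E \right)} = -8 + 3 = -5$)
$O{\left(a \right)} = -3 + a$ ($O{\left(a \right)} = -3 + \left(\left(a + 1\right) - 1\right) = -3 + \left(\left(1 + a\right) - 1\right) = -3 + a$)
$u{\left(b \right)} = 2 b \left(b + 2 b \left(3 + b\right)\right)$
$\left(u{\left(O{\left(-2 \right)} \right)} + G{\left(7 \right)}\right)^{2} = \left(\left(-3 - 2\right)^{2} \left(14 + 4 \left(-3 - 2\right)\right) - 5\right)^{2} = \left(\left(-5\right)^{2} \left(14 + 4 \left(-5\right)\right) - 5\right)^{2} = \left(25 \left(14 - 20\right) - 5\right)^{2} = \left(25 \left(-6\right) - 5\right)^{2} = \left(-150 - 5\right)^{2} = \left(-155\right)^{2} = 24025$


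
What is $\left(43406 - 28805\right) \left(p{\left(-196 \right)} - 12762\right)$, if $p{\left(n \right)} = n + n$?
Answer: $-192061554$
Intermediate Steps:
$p{\left(n \right)} = 2 n$
$\left(43406 - 28805\right) \left(p{\left(-196 \right)} - 12762\right) = \left(43406 - 28805\right) \left(2 \left(-196\right) - 12762\right) = 14601 \left(-392 - 12762\right) = 14601 \left(-13154\right) = -192061554$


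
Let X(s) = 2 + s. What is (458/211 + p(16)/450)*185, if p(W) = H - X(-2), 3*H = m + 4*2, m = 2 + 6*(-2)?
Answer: 11430743/28485 ≈ 401.29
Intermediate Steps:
m = -10 (m = 2 - 12 = -10)
H = -⅔ (H = (-10 + 4*2)/3 = (-10 + 8)/3 = (⅓)*(-2) = -⅔ ≈ -0.66667)
p(W) = -⅔ (p(W) = -⅔ - (2 - 2) = -⅔ - 1*0 = -⅔ + 0 = -⅔)
(458/211 + p(16)/450)*185 = (458/211 - ⅔/450)*185 = (458*(1/211) - ⅔*1/450)*185 = (458/211 - 1/675)*185 = (308939/142425)*185 = 11430743/28485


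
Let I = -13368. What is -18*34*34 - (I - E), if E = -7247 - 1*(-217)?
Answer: -14470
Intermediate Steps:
E = -7030 (E = -7247 + 217 = -7030)
-18*34*34 - (I - E) = -18*34*34 - (-13368 - 1*(-7030)) = -612*34 - (-13368 + 7030) = -20808 - 1*(-6338) = -20808 + 6338 = -14470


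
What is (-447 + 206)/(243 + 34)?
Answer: -241/277 ≈ -0.87004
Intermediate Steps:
(-447 + 206)/(243 + 34) = -241/277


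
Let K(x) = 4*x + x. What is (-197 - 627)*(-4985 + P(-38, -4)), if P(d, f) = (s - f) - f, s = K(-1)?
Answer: 4105168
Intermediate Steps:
K(x) = 5*x
s = -5 (s = 5*(-1) = -5)
P(d, f) = -5 - 2*f (P(d, f) = (-5 - f) - f = -5 - 2*f)
(-197 - 627)*(-4985 + P(-38, -4)) = (-197 - 627)*(-4985 + (-5 - 2*(-4))) = -824*(-4985 + (-5 + 8)) = -824*(-4985 + 3) = -824*(-4982) = 4105168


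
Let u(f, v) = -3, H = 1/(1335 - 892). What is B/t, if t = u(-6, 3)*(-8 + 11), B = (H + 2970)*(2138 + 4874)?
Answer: -9225765532/3987 ≈ -2.3140e+6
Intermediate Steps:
H = 1/443 ≈ 0.0022573
B = 9225765532/443 (B = (1/443 + 2970)*(2138 + 4874) = (1315711/443)*7012 = 9225765532/443 ≈ 2.0826e+7)
t = -9 (t = -3*(-8 + 11) = -3*3 = -9)
B/t = (9225765532/443)/(-9) = (9225765532/443)*(-⅑) = -9225765532/3987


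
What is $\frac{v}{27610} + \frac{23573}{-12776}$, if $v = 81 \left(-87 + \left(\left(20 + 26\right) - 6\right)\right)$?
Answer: $- \frac{349744381}{176372680} \approx -1.983$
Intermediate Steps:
$v = -3807$ ($v = 81 \left(-87 + \left(46 - 6\right)\right) = 81 \left(-87 + 40\right) = 81 \left(-47\right) = -3807$)
$\frac{v}{27610} + \frac{23573}{-12776} = - \frac{3807}{27610} + \frac{23573}{-12776} = \left(-3807\right) \frac{1}{27610} + 23573 \left(- \frac{1}{12776}\right) = - \frac{3807}{27610} - \frac{23573}{12776} = - \frac{349744381}{176372680}$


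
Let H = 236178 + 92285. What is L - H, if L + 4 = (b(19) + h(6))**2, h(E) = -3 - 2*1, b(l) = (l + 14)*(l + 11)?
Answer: 641758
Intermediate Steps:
b(l) = (11 + l)*(14 + l) (b(l) = (14 + l)*(11 + l) = (11 + l)*(14 + l))
h(E) = -5 (h(E) = -3 - 2 = -5)
H = 328463
L = 970221 (L = -4 + ((154 + 19**2 + 25*19) - 5)**2 = -4 + ((154 + 361 + 475) - 5)**2 = -4 + (990 - 5)**2 = -4 + 985**2 = -4 + 970225 = 970221)
L - H = 970221 - 1*328463 = 970221 - 328463 = 641758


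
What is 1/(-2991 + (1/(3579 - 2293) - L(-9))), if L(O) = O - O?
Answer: -1286/3846425 ≈ -0.00033434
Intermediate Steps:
L(O) = 0
1/(-2991 + (1/(3579 - 2293) - L(-9))) = 1/(-2991 + (1/(3579 - 2293) - 1*0)) = 1/(-2991 + (1/1286 + 0)) = 1/(-2991 + 1/1286) = 1/(-3846425/1286) = -1286/3846425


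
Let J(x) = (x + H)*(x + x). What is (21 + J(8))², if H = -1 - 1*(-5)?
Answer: 45369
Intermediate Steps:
H = 4 (H = -1 + 5 = 4)
J(x) = 2*x*(4 + x) (J(x) = (x + 4)*(x + x) = (4 + x)*(2*x) = 2*x*(4 + x))
(21 + J(8))² = (21 + 2*8*(4 + 8))² = (21 + 2*8*12)² = (21 + 192)² = 213² = 45369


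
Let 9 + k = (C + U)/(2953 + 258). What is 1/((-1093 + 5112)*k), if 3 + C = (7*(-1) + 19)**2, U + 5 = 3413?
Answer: -19/602850 ≈ -3.1517e-5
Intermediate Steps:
U = 3408 (U = -5 + 3413 = 3408)
C = 141 (C = -3 + (7*(-1) + 19)**2 = -3 + (-7 + 19)**2 = -3 + 12**2 = -3 + 144 = 141)
k = -150/19 (k = -9 + (141 + 3408)/(2953 + 258) = -9 + 3549/3211 = -9 + 3549*(1/3211) = -9 + 21/19 = -150/19 ≈ -7.8947)
1/((-1093 + 5112)*k) = 1/((-1093 + 5112)*(-150/19)) = -19/150/4019 = (1/4019)*(-19/150) = -19/602850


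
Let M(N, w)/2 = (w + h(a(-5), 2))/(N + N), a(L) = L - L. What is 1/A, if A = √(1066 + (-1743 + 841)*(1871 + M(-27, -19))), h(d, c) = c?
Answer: -3*I*√136658658/45552886 ≈ -0.00076988*I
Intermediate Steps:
a(L) = 0
M(N, w) = (2 + w)/N (M(N, w) = 2*((w + 2)/(N + N)) = 2*((2 + w)/((2*N))) = 2*((2 + w)*(1/(2*N))) = 2*((2 + w)/(2*N)) = (2 + w)/N)
A = I*√136658658/9 (A = √(1066 + (-1743 + 841)*(1871 + (2 - 19)/(-27))) = √(1066 - 902*(1871 - 1/27*(-17))) = √(1066 - 902*(1871 + 17/27)) = √(1066 - 902*50534/27) = √(1066 - 45581668/27) = √(-45552886/27) = I*√136658658/9 ≈ 1298.9*I)
1/A = 1/(I*√136658658/9) = -3*I*√136658658/45552886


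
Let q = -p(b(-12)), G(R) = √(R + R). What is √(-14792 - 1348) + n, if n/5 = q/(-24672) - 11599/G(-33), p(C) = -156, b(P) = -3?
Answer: -65/2056 + 2*I*√4035 + 57995*I*√66/66 ≈ -0.031615 + 7265.7*I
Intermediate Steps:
G(R) = √2*√R (G(R) = √(2*R) = √2*√R)
q = 156 (q = -1*(-156) = 156)
n = -65/2056 + 57995*I*√66/66 (n = 5*(156/(-24672) - 11599*(-I*√66/66)) = 5*(156*(-1/24672) - 11599*(-I*√66/66)) = 5*(-13/2056 - 11599*(-I*√66/66)) = 5*(-13/2056 - (-11599)*I*√66/66) = 5*(-13/2056 + 11599*I*√66/66) = -65/2056 + 57995*I*√66/66 ≈ -0.031615 + 7138.7*I)
√(-14792 - 1348) + n = √(-14792 - 1348) + (-65/2056 + 57995*I*√66/66) = √(-16140) + (-65/2056 + 57995*I*√66/66) = 2*I*√4035 + (-65/2056 + 57995*I*√66/66) = -65/2056 + 2*I*√4035 + 57995*I*√66/66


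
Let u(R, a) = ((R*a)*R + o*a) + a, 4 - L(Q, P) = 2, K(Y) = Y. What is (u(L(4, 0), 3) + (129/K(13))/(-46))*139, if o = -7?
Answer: -516663/598 ≈ -863.99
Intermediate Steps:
L(Q, P) = 2 (L(Q, P) = 4 - 1*2 = 4 - 2 = 2)
u(R, a) = -6*a + a*R² (u(R, a) = ((R*a)*R - 7*a) + a = (a*R² - 7*a) + a = (-7*a + a*R²) + a = -6*a + a*R²)
(u(L(4, 0), 3) + (129/K(13))/(-46))*139 = (3*(-6 + 2²) + (129/13)/(-46))*139 = (3*(-6 + 4) + (129*(1/13))*(-1/46))*139 = (3*(-2) + (129/13)*(-1/46))*139 = (-6 - 129/598)*139 = -3717/598*139 = -516663/598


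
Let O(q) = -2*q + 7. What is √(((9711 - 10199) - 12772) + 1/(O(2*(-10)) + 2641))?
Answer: I*√1497000918/336 ≈ 115.15*I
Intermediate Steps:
O(q) = 7 - 2*q
√(((9711 - 10199) - 12772) + 1/(O(2*(-10)) + 2641)) = √(((9711 - 10199) - 12772) + 1/((7 - 4*(-10)) + 2641)) = √((-488 - 12772) + 1/((7 - 2*(-20)) + 2641)) = √(-13260 + 1/((7 + 40) + 2641)) = √(-13260 + 1/(47 + 2641)) = √(-13260 + 1/2688) = √(-35642879/2688) = I*√1497000918/336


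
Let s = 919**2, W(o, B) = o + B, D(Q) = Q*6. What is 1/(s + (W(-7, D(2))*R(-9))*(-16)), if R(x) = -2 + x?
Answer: 1/845441 ≈ 1.1828e-6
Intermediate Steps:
D(Q) = 6*Q
W(o, B) = B + o
s = 844561
1/(s + (W(-7, D(2))*R(-9))*(-16)) = 1/(844561 + ((6*2 - 7)*(-2 - 9))*(-16)) = 1/(844561 + ((12 - 7)*(-11))*(-16)) = 1/(844561 + (5*(-11))*(-16)) = 1/(844561 - 55*(-16)) = 1/(844561 + 880) = 1/845441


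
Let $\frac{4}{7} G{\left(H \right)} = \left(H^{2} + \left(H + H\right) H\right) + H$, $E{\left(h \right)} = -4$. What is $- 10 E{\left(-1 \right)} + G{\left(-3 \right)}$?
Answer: $82$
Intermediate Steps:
$G{\left(H \right)} = \frac{7 H}{4} + \frac{21 H^{2}}{4}$ ($G{\left(H \right)} = \frac{7 \left(\left(H^{2} + \left(H + H\right) H\right) + H\right)}{4} = \frac{7 \left(\left(H^{2} + 2 H H\right) + H\right)}{4} = \frac{7 \left(\left(H^{2} + 2 H^{2}\right) + H\right)}{4} = \frac{7 \left(3 H^{2} + H\right)}{4} = \frac{7 \left(H + 3 H^{2}\right)}{4} = \frac{7 H}{4} + \frac{21 H^{2}}{4}$)
$- 10 E{\left(-1 \right)} + G{\left(-3 \right)} = \left(-10\right) \left(-4\right) + \frac{7}{4} \left(-3\right) \left(1 + 3 \left(-3\right)\right) = 40 + \frac{7}{4} \left(-3\right) \left(1 - 9\right) = 40 + \frac{7}{4} \left(-3\right) \left(-8\right) = 40 + 42 = 82$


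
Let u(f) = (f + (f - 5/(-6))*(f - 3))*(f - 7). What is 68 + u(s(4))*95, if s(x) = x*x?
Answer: 401701/2 ≈ 2.0085e+5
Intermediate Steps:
s(x) = x**2
u(f) = (-7 + f)*(f + (-3 + f)*(5/6 + f)) (u(f) = (f + (f - 5*(-1/6))*(-3 + f))*(-7 + f) = (f + (f + 5/6)*(-3 + f))*(-7 + f) = (f + (5/6 + f)*(-3 + f))*(-7 + f) = (f + (-3 + f)*(5/6 + f))*(-7 + f) = (-7 + f)*(f + (-3 + f)*(5/6 + f)))
68 + u(s(4))*95 = 68 + (35/2 + (4**2)**3 - 49*(4**2)**2/6 + (17/3)*4**2)*95 = 68 + (35/2 + 16**3 - 49/6*16**2 + (17/3)*16)*95 = 68 + (35/2 + 4096 - 49/6*256 + 272/3)*95 = 68 + (35/2 + 4096 - 6272/3 + 272/3)*95 = 68 + (4227/2)*95 = 68 + 401565/2 = 401701/2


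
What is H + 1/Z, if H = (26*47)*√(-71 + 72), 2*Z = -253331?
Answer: 309570480/253331 ≈ 1222.0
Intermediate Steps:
Z = -253331/2 (Z = (½)*(-253331) = -253331/2 ≈ -1.2667e+5)
H = 1222 (H = 1222*√1 = 1222*1 = 1222)
H + 1/Z = 1222 + 1/(-253331/2) = 1222 - 2/253331 = 309570480/253331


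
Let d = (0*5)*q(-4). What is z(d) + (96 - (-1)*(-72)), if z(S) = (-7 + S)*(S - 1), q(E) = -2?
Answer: 31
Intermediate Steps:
d = 0 (d = (0*5)*(-2) = 0*(-2) = 0)
z(S) = (-1 + S)*(-7 + S) (z(S) = (-7 + S)*(-1 + S) = (-1 + S)*(-7 + S))
z(d) + (96 - (-1)*(-72)) = (7 + 0**2 - 8*0) + (96 - (-1)*(-72)) = (7 + 0 + 0) + (96 - 1*72) = 7 + (96 - 72) = 7 + 24 = 31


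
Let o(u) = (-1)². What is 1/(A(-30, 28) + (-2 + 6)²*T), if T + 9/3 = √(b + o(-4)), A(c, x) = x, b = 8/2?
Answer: 1/44 + √5/55 ≈ 0.063383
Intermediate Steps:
b = 4 (b = 8*(½) = 4)
o(u) = 1
T = -3 + √5 (T = -3 + √(4 + 1) = -3 + √5 ≈ -0.76393)
1/(A(-30, 28) + (-2 + 6)²*T) = 1/(28 + (-2 + 6)²*(-3 + √5)) = 1/(28 + 4²*(-3 + √5)) = 1/(28 + 16*(-3 + √5)) = 1/(28 + (-48 + 16*√5)) = 1/(-20 + 16*√5)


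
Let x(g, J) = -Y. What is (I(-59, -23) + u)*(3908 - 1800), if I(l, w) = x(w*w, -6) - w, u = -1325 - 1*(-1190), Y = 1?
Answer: -238204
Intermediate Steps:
u = -135 (u = -1325 + 1190 = -135)
x(g, J) = -1 (x(g, J) = -1*1 = -1)
I(l, w) = -1 - w
(I(-59, -23) + u)*(3908 - 1800) = ((-1 - 1*(-23)) - 135)*(3908 - 1800) = ((-1 + 23) - 135)*2108 = (22 - 135)*2108 = -113*2108 = -238204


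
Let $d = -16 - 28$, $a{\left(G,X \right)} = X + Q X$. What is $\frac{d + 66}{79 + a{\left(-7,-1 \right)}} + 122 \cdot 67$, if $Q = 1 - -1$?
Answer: $\frac{310623}{38} \approx 8174.3$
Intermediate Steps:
$Q = 2$ ($Q = 1 + 1 = 2$)
$a{\left(G,X \right)} = 3 X$ ($a{\left(G,X \right)} = X + 2 X = 3 X$)
$d = -44$
$\frac{d + 66}{79 + a{\left(-7,-1 \right)}} + 122 \cdot 67 = \frac{-44 + 66}{79 + 3 \left(-1\right)} + 122 \cdot 67 = \frac{22}{79 - 3} + 8174 = \frac{22}{76} + 8174 = 22 \cdot \frac{1}{76} + 8174 = \frac{11}{38} + 8174 = \frac{310623}{38}$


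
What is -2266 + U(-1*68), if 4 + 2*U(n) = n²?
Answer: 44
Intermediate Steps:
U(n) = -2 + n²/2
-2266 + U(-1*68) = -2266 + (-2 + (-1*68)²/2) = -2266 + (-2 + (½)*(-68)²) = -2266 + (-2 + (½)*4624) = -2266 + (-2 + 2312) = -2266 + 2310 = 44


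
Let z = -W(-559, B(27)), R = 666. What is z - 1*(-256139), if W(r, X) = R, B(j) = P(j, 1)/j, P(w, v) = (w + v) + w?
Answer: 255473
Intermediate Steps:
P(w, v) = v + 2*w (P(w, v) = (v + w) + w = v + 2*w)
B(j) = (1 + 2*j)/j
W(r, X) = 666
z = -666 (z = -1*666 = -666)
z - 1*(-256139) = -666 - 1*(-256139) = -666 + 256139 = 255473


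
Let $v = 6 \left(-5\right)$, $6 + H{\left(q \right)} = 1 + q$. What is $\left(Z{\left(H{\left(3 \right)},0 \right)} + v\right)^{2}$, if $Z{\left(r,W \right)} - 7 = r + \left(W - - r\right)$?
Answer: $729$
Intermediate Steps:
$H{\left(q \right)} = -5 + q$ ($H{\left(q \right)} = -6 + \left(1 + q\right) = -5 + q$)
$Z{\left(r,W \right)} = 7 + W + 2 r$ ($Z{\left(r,W \right)} = 7 + \left(r + \left(W - - r\right)\right) = 7 + \left(r + \left(W + r\right)\right) = 7 + \left(W + 2 r\right) = 7 + W + 2 r$)
$v = -30$
$\left(Z{\left(H{\left(3 \right)},0 \right)} + v\right)^{2} = \left(\left(7 + 0 + 2 \left(-5 + 3\right)\right) - 30\right)^{2} = \left(\left(7 + 0 + 2 \left(-2\right)\right) - 30\right)^{2} = \left(\left(7 + 0 - 4\right) - 30\right)^{2} = \left(3 - 30\right)^{2} = \left(-27\right)^{2} = 729$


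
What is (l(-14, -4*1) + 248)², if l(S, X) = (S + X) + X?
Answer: 51076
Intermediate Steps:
l(S, X) = S + 2*X
(l(-14, -4*1) + 248)² = ((-14 + 2*(-4*1)) + 248)² = ((-14 + 2*(-4)) + 248)² = ((-14 - 8) + 248)² = (-22 + 248)² = 226² = 51076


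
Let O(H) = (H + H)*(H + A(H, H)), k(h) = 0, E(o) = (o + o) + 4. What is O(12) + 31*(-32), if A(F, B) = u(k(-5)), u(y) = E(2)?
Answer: -512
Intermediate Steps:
E(o) = 4 + 2*o (E(o) = 2*o + 4 = 4 + 2*o)
u(y) = 8 (u(y) = 4 + 2*2 = 4 + 4 = 8)
A(F, B) = 8
O(H) = 2*H*(8 + H) (O(H) = (H + H)*(H + 8) = (2*H)*(8 + H) = 2*H*(8 + H))
O(12) + 31*(-32) = 2*12*(8 + 12) + 31*(-32) = 2*12*20 - 992 = 480 - 992 = -512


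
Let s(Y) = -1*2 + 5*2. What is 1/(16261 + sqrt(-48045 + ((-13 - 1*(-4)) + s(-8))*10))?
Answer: 2323/37781168 - I*sqrt(48055)/264468176 ≈ 6.1486e-5 - 8.2889e-7*I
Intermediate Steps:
s(Y) = 8 (s(Y) = -2 + 10 = 8)
1/(16261 + sqrt(-48045 + ((-13 - 1*(-4)) + s(-8))*10)) = 1/(16261 + sqrt(-48045 + ((-13 - 1*(-4)) + 8)*10)) = 1/(16261 + sqrt(-48045 + ((-13 + 4) + 8)*10)) = 1/(16261 + sqrt(-48045 + (-9 + 8)*10)) = 1/(16261 + sqrt(-48045 - 1*10)) = 1/(16261 + sqrt(-48045 - 10)) = 1/(16261 + sqrt(-48055)) = 1/(16261 + I*sqrt(48055))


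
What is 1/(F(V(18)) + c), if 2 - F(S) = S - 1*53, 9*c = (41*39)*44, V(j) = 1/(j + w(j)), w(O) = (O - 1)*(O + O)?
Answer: 630/4959569 ≈ 0.00012703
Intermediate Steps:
w(O) = 2*O*(-1 + O) (w(O) = (-1 + O)*(2*O) = 2*O*(-1 + O))
V(j) = 1/(j + 2*j*(-1 + j))
c = 23452/3 (c = ((41*39)*44)/9 = (1599*44)/9 = (1/9)*70356 = 23452/3 ≈ 7817.3)
F(S) = 55 - S (F(S) = 2 - (S - 1*53) = 2 - (S - 53) = 2 - (-53 + S) = 2 + (53 - S) = 55 - S)
1/(F(V(18)) + c) = 1/((55 - 1/(18*(-1 + 2*18))) + 23452/3) = 1/((55 - 1/(18*(-1 + 36))) + 23452/3) = 1/((55 - 1/(18*35)) + 23452/3) = 1/((55 - 1*1/630) + 23452/3) = 1/((55 - 1/630) + 23452/3) = 1/(34649/630 + 23452/3) = 1/(4959569/630) = 630/4959569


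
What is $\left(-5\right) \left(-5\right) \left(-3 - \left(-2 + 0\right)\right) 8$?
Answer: $-200$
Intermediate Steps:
$\left(-5\right) \left(-5\right) \left(-3 - \left(-2 + 0\right)\right) 8 = 25 \left(-3 - -2\right) 8 = 25 \left(-3 + 2\right) 8 = 25 \left(-1\right) 8 = \left(-25\right) 8 = -200$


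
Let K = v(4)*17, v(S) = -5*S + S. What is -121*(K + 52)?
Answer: 26620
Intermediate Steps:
v(S) = -4*S
K = -272 (K = -4*4*17 = -16*17 = -272)
-121*(K + 52) = -121*(-272 + 52) = -121*(-220) = 26620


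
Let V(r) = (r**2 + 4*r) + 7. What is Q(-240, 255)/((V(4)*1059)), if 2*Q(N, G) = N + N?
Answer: -80/13767 ≈ -0.0058110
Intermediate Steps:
Q(N, G) = N (Q(N, G) = (N + N)/2 = (2*N)/2 = N)
V(r) = 7 + r**2 + 4*r
Q(-240, 255)/((V(4)*1059)) = -240*1/(1059*(7 + 4**2 + 4*4)) = -240*1/(1059*(7 + 16 + 16)) = -240/(39*1059) = -240/41301 = -240*1/41301 = -80/13767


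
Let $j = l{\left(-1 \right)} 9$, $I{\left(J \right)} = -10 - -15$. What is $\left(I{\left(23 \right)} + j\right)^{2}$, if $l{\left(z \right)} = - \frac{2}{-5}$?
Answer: $\frac{1849}{25} \approx 73.96$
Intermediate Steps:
$I{\left(J \right)} = 5$ ($I{\left(J \right)} = -10 + 15 = 5$)
$l{\left(z \right)} = \frac{2}{5}$ ($l{\left(z \right)} = \left(-2\right) \left(- \frac{1}{5}\right) = \frac{2}{5}$)
$j = \frac{18}{5}$ ($j = \frac{2}{5} \cdot 9 = \frac{18}{5} \approx 3.6$)
$\left(I{\left(23 \right)} + j\right)^{2} = \left(5 + \frac{18}{5}\right)^{2} = \left(\frac{43}{5}\right)^{2} = \frac{1849}{25}$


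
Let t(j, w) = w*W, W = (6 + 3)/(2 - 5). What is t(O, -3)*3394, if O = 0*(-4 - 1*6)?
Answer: 30546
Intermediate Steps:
W = -3 (W = 9/(-3) = 9*(-⅓) = -3)
O = 0 (O = 0*(-4 - 6) = 0*(-10) = 0)
t(j, w) = -3*w (t(j, w) = w*(-3) = -3*w)
t(O, -3)*3394 = -3*(-3)*3394 = 9*3394 = 30546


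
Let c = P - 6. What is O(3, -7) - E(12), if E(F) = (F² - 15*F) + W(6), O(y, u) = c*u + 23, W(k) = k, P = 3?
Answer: 74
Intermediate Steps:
c = -3 (c = 3 - 6 = -3)
O(y, u) = 23 - 3*u (O(y, u) = -3*u + 23 = 23 - 3*u)
E(F) = 6 + F² - 15*F (E(F) = (F² - 15*F) + 6 = 6 + F² - 15*F)
O(3, -7) - E(12) = (23 - 3*(-7)) - (6 + 12² - 15*12) = (23 + 21) - (6 + 144 - 180) = 44 - 1*(-30) = 44 + 30 = 74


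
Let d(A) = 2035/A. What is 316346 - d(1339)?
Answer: 423585259/1339 ≈ 3.1634e+5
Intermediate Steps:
316346 - d(1339) = 316346 - 2035/1339 = 423585259/1339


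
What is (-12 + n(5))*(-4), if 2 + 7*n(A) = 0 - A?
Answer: 52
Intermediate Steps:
n(A) = -2/7 - A/7 (n(A) = -2/7 + (0 - A)/7 = -2/7 + (-A)/7 = -2/7 - A/7)
(-12 + n(5))*(-4) = (-12 + (-2/7 - ⅐*5))*(-4) = (-12 + (-2/7 - 5/7))*(-4) = (-12 - 1)*(-4) = -13*(-4) = 52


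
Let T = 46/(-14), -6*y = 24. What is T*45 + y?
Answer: -1063/7 ≈ -151.86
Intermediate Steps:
y = -4 (y = -1/6*24 = -4)
T = -23/7 (T = 46*(-1/14) = -23/7 ≈ -3.2857)
T*45 + y = -23/7*45 - 4 = -1035/7 - 4 = -1063/7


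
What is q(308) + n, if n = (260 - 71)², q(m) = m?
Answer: 36029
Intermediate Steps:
n = 35721 (n = 189² = 35721)
q(308) + n = 308 + 35721 = 36029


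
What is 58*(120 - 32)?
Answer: 5104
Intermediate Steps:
58*(120 - 32) = 58*88 = 5104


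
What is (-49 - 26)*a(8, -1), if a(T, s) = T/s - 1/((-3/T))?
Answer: 400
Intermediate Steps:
a(T, s) = T/3 + T/s (a(T, s) = T/s - (-1)*T/3 = T/s + T/3 = T/3 + T/s)
(-49 - 26)*a(8, -1) = (-49 - 26)*((⅓)*8 + 8/(-1)) = -75*(8/3 + 8*(-1)) = -75*(8/3 - 8) = -75*(-16/3) = 400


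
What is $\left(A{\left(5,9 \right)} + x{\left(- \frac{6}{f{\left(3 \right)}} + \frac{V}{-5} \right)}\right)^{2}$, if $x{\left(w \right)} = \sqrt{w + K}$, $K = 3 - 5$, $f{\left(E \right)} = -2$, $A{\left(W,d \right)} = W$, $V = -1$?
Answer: $\frac{\left(25 + \sqrt{30}\right)^{2}}{25} \approx 37.154$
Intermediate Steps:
$K = -2$ ($K = 3 - 5 = -2$)
$x{\left(w \right)} = \sqrt{-2 + w}$ ($x{\left(w \right)} = \sqrt{w - 2} = \sqrt{-2 + w}$)
$\left(A{\left(5,9 \right)} + x{\left(- \frac{6}{f{\left(3 \right)}} + \frac{V}{-5} \right)}\right)^{2} = \left(5 + \sqrt{-2 - \left(- \frac{1}{5} - 3\right)}\right)^{2} = \left(5 + \sqrt{-2 - - \frac{16}{5}}\right)^{2} = \left(5 + \sqrt{-2 + \left(3 + \frac{1}{5}\right)}\right)^{2} = \left(5 + \sqrt{-2 + \frac{16}{5}}\right)^{2} = \left(5 + \sqrt{\frac{6}{5}}\right)^{2} = \left(5 + \frac{\sqrt{30}}{5}\right)^{2}$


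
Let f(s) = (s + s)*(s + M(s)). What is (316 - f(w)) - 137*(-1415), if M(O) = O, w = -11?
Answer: 193687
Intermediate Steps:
f(s) = 4*s² (f(s) = (s + s)*(s + s) = (2*s)*(2*s) = 4*s²)
(316 - f(w)) - 137*(-1415) = (316 - 4*(-11)²) - 137*(-1415) = (316 - 4*121) + 193855 = (316 - 1*484) + 193855 = (316 - 484) + 193855 = -168 + 193855 = 193687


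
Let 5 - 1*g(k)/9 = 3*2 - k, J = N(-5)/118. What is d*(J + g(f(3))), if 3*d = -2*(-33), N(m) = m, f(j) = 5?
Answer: 46673/59 ≈ 791.07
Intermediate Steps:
d = 22 (d = (-2*(-33))/3 = (⅓)*66 = 22)
J = -5/118 ≈ -0.042373
g(k) = -9 + 9*k (g(k) = 45 - 9*(3*2 - k) = 45 - 9*(6 - k) = 45 + (-54 + 9*k) = -9 + 9*k)
d*(J + g(f(3))) = 22*(-5/118 + (-9 + 9*5)) = 22*(-5/118 + (-9 + 45)) = 22*(-5/118 + 36) = 22*(4243/118) = 46673/59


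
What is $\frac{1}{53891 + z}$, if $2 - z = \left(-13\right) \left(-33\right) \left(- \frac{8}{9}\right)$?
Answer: $\frac{3}{162823} \approx 1.8425 \cdot 10^{-5}$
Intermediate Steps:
$z = \frac{1150}{3}$ ($z = 2 - \left(-13\right) \left(-33\right) \left(- \frac{8}{9}\right) = 2 - 429 \left(\left(-8\right) \frac{1}{9}\right) = 2 - 429 \left(- \frac{8}{9}\right) = 2 - - \frac{1144}{3} = 2 + \frac{1144}{3} = \frac{1150}{3} \approx 383.33$)
$\frac{1}{53891 + z} = \frac{1}{53891 + \frac{1150}{3}} = \frac{1}{\frac{162823}{3}} = \frac{3}{162823}$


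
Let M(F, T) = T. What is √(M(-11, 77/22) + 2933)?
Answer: √11746/2 ≈ 54.189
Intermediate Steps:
√(M(-11, 77/22) + 2933) = √(77/22 + 2933) = √(77*(1/22) + 2933) = √(7/2 + 2933) = √(5873/2) = √11746/2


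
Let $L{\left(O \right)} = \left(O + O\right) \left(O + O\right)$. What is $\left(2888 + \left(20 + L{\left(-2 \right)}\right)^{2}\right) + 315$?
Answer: $4499$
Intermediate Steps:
$L{\left(O \right)} = 4 O^{2}$ ($L{\left(O \right)} = 2 O 2 O = 4 O^{2}$)
$\left(2888 + \left(20 + L{\left(-2 \right)}\right)^{2}\right) + 315 = \left(2888 + \left(20 + 4 \left(-2\right)^{2}\right)^{2}\right) + 315 = \left(2888 + \left(20 + 4 \cdot 4\right)^{2}\right) + 315 = \left(2888 + \left(20 + 16\right)^{2}\right) + 315 = \left(2888 + 36^{2}\right) + 315 = \left(2888 + 1296\right) + 315 = 4184 + 315 = 4499$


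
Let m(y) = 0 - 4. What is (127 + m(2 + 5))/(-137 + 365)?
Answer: 41/76 ≈ 0.53947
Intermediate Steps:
m(y) = -4
(127 + m(2 + 5))/(-137 + 365) = (127 - 4)/(-137 + 365) = 123/228 = 123*(1/228) = 41/76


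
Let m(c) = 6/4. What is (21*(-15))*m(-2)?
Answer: -945/2 ≈ -472.50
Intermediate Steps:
m(c) = 3/2 (m(c) = 6*(¼) = 3/2)
(21*(-15))*m(-2) = (21*(-15))*(3/2) = -315*3/2 = -945/2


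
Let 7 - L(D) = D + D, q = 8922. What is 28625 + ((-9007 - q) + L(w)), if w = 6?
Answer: 10691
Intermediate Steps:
L(D) = 7 - 2*D (L(D) = 7 - (D + D) = 7 - 2*D)
28625 + ((-9007 - q) + L(w)) = 28625 + ((-9007 - 1*8922) + (7 - 2*6)) = 28625 + ((-9007 - 8922) + (7 - 12)) = 28625 + (-17929 - 5) = 28625 - 17934 = 10691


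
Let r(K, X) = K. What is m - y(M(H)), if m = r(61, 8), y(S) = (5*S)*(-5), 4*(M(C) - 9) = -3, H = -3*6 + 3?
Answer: 1069/4 ≈ 267.25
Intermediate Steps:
H = -15 (H = -18 + 3 = -15)
M(C) = 33/4 (M(C) = 9 + (¼)*(-3) = 9 - ¾ = 33/4)
y(S) = -25*S
m = 61
m - y(M(H)) = 61 - (-25)*33/4 = 61 - 1*(-825/4) = 61 + 825/4 = 1069/4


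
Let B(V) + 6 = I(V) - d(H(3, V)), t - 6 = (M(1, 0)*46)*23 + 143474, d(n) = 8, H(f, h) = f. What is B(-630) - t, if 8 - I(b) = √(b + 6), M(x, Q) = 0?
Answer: -143486 - 4*I*√39 ≈ -1.4349e+5 - 24.98*I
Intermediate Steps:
I(b) = 8 - √(6 + b) (I(b) = 8 - √(b + 6) = 8 - √(6 + b))
t = 143480 (t = 6 + ((0*46)*23 + 143474) = 6 + (0*23 + 143474) = 6 + (0 + 143474) = 6 + 143474 = 143480)
B(V) = -6 - √(6 + V) (B(V) = -6 + ((8 - √(6 + V)) - 1*8) = -6 + ((8 - √(6 + V)) - 8) = -6 - √(6 + V))
B(-630) - t = (-6 - √(6 - 630)) - 1*143480 = (-6 - √(-624)) - 143480 = (-6 - 4*I*√39) - 143480 = -143486 - 4*I*√39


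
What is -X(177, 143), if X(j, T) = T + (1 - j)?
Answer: 33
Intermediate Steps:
X(j, T) = 1 + T - j
-X(177, 143) = -(1 + 143 - 1*177) = -(1 + 143 - 177) = -1*(-33) = 33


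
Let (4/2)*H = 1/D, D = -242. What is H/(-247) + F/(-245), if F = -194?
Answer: 23192557/29289260 ≈ 0.79185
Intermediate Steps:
H = -1/484 (H = (1/2)/(-242) = (1/2)*(-1/242) = -1/484 ≈ -0.0020661)
H/(-247) + F/(-245) = -1/484/(-247) - 194/(-245) = -1/484*(-1/247) - 194*(-1/245) = 1/119548 + 194/245 = 23192557/29289260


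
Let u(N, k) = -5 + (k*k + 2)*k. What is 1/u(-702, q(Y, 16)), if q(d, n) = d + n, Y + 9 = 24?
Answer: 1/29848 ≈ 3.3503e-5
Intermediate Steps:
Y = 15 (Y = -9 + 24 = 15)
u(N, k) = -5 + k*(2 + k²) (u(N, k) = -5 + (k² + 2)*k = -5 + (2 + k²)*k = -5 + k*(2 + k²))
1/u(-702, q(Y, 16)) = 1/(-5 + (15 + 16)³ + 2*(15 + 16)) = 1/(-5 + 31³ + 2*31) = 1/(-5 + 29791 + 62) = 1/29848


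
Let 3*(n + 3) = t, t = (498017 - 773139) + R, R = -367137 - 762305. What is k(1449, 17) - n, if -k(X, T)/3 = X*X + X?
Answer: -5834959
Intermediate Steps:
R = -1129442
t = -1404564 (t = (498017 - 773139) - 1129442 = -275122 - 1129442 = -1404564)
k(X, T) = -3*X - 3*X**2 (k(X, T) = -3*(X*X + X) = -3*(X**2 + X) = -3*(X + X**2) = -3*X - 3*X**2)
n = -468191 (n = -3 + (1/3)*(-1404564) = -3 - 468188 = -468191)
k(1449, 17) - n = -3*1449*(1 + 1449) - 1*(-468191) = -3*1449*1450 + 468191 = -6303150 + 468191 = -5834959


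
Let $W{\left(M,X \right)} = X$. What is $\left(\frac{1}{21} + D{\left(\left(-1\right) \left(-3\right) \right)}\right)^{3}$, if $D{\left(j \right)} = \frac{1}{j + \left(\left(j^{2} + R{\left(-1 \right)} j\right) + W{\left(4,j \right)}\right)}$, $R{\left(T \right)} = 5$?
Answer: $\frac{4913}{9261000} \approx 0.0005305$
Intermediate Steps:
$D{\left(j \right)} = \frac{1}{j^{2} + 7 j}$ ($D{\left(j \right)} = \frac{1}{j + \left(\left(j^{2} + 5 j\right) + j\right)} = \frac{1}{j + \left(j^{2} + 6 j\right)} = \frac{1}{j^{2} + 7 j}$)
$\left(\frac{1}{21} + D{\left(\left(-1\right) \left(-3\right) \right)}\right)^{3} = \left(\frac{1}{21} + \frac{1}{\left(-1\right) \left(-3\right) \left(7 - -3\right)}\right)^{3} = \left(\frac{1}{21} + \frac{1}{3 \left(7 + 3\right)}\right)^{3} = \left(\frac{1}{21} + \frac{1}{3 \cdot 10}\right)^{3} = \left(\frac{1}{21} + \frac{1}{3} \cdot \frac{1}{10}\right)^{3} = \left(\frac{1}{21} + \frac{1}{30}\right)^{3} = \left(\frac{17}{210}\right)^{3} = \frac{4913}{9261000}$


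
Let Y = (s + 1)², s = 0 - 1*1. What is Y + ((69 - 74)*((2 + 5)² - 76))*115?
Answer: 15525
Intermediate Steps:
s = -1 (s = 0 - 1 = -1)
Y = 0 (Y = (-1 + 1)² = 0² = 0)
Y + ((69 - 74)*((2 + 5)² - 76))*115 = 0 + ((69 - 74)*((2 + 5)² - 76))*115 = 0 - 5*(7² - 76)*115 = 0 - 5*(49 - 76)*115 = 0 - 5*(-27)*115 = 0 + 135*115 = 0 + 15525 = 15525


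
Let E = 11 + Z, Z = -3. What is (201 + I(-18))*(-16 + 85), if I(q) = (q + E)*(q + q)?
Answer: 38709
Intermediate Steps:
E = 8 (E = 11 - 3 = 8)
I(q) = 2*q*(8 + q) (I(q) = (q + 8)*(q + q) = (8 + q)*(2*q) = 2*q*(8 + q))
(201 + I(-18))*(-16 + 85) = (201 + 2*(-18)*(8 - 18))*(-16 + 85) = (201 + 2*(-18)*(-10))*69 = (201 + 360)*69 = 561*69 = 38709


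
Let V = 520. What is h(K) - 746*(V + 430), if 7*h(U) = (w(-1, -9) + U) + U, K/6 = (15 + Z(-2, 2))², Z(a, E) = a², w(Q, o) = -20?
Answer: -708084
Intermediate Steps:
K = 2166 (K = 6*(15 + (-2)²)² = 6*(15 + 4)² = 6*19² = 6*361 = 2166)
h(U) = -20/7 + 2*U/7 (h(U) = ((-20 + U) + U)/7 = (-20 + 2*U)/7 = -20/7 + 2*U/7)
h(K) - 746*(V + 430) = (-20/7 + (2/7)*2166) - 746*(520 + 430) = (-20/7 + 4332/7) - 746*950 = 616 - 708700 = -708084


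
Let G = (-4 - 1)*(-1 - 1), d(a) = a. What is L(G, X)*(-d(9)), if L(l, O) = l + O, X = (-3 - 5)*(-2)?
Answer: -234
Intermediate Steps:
X = 16 (X = -8*(-2) = 16)
G = 10 (G = -5*(-2) = 10)
L(l, O) = O + l
L(G, X)*(-d(9)) = (16 + 10)*(-1*9) = 26*(-9) = -234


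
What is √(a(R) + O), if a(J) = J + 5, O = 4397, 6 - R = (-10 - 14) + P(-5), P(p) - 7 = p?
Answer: √4430 ≈ 66.558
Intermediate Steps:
P(p) = 7 + p
R = 28 (R = 6 - ((-10 - 14) + (7 - 5)) = 6 - (-24 + 2) = 6 - 1*(-22) = 6 + 22 = 28)
a(J) = 5 + J
√(a(R) + O) = √((5 + 28) + 4397) = √(33 + 4397) = √4430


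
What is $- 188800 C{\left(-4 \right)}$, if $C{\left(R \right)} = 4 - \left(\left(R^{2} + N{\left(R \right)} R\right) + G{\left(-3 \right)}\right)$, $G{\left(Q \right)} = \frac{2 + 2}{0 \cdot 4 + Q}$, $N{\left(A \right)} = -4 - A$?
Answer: $\frac{6041600}{3} \approx 2.0139 \cdot 10^{6}$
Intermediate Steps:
$G{\left(Q \right)} = \frac{4}{Q}$ ($G{\left(Q \right)} = \frac{4}{0 + Q} = \frac{4}{Q}$)
$C{\left(R \right)} = \frac{16}{3} - R^{2} - R \left(-4 - R\right)$ ($C{\left(R \right)} = 4 - \left(\left(R^{2} + \left(-4 - R\right) R\right) + \frac{4}{-3}\right) = 4 - \left(\left(R^{2} + R \left(-4 - R\right)\right) + 4 \left(- \frac{1}{3}\right)\right) = 4 - \left(\left(R^{2} + R \left(-4 - R\right)\right) - \frac{4}{3}\right) = 4 - \left(- \frac{4}{3} + R^{2} + R \left(-4 - R\right)\right) = \frac{16}{3} - R^{2} - R \left(-4 - R\right)$)
$- 188800 C{\left(-4 \right)} = - 188800 \left(\frac{16}{3} + 4 \left(-4\right)\right) = - 188800 \left(\frac{16}{3} - 16\right) = \left(-188800\right) \left(- \frac{32}{3}\right) = \frac{6041600}{3}$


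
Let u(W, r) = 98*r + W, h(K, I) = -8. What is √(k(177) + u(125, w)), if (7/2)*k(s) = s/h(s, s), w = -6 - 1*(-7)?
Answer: √42469/14 ≈ 14.720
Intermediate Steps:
w = 1 (w = -6 + 7 = 1)
k(s) = -s/28 (k(s) = 2*(s/(-8))/7 = 2*(s*(-⅛))/7 = 2*(-s/8)/7 = -s/28)
u(W, r) = W + 98*r
√(k(177) + u(125, w)) = √(-1/28*177 + (125 + 98*1)) = √(-177/28 + (125 + 98)) = √(-177/28 + 223) = √(6067/28) = √42469/14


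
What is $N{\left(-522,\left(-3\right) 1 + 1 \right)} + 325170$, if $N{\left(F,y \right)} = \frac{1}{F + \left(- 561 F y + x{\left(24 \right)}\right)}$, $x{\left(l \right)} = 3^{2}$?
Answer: $\frac{190613678489}{586197} \approx 3.2517 \cdot 10^{5}$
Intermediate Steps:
$x{\left(l \right)} = 9$
$N{\left(F,y \right)} = \frac{1}{9 + F - 561 F y}$ ($N{\left(F,y \right)} = \frac{1}{F + \left(- 561 F y + 9\right)} = \frac{1}{F - \left(-9 + 561 F y\right)} = \frac{1}{9 + F - 561 F y}$)
$N{\left(-522,\left(-3\right) 1 + 1 \right)} + 325170 = \frac{1}{9 - 522 - - 292842 \left(\left(-3\right) 1 + 1\right)} + 325170 = \frac{1}{9 - 522 - - 292842 \left(-3 + 1\right)} + 325170 = \frac{1}{9 - 522 - \left(-292842\right) \left(-2\right)} + 325170 = \frac{1}{9 - 522 - 585684} + 325170 = \frac{1}{-586197} + 325170 = - \frac{1}{586197} + 325170 = \frac{190613678489}{586197}$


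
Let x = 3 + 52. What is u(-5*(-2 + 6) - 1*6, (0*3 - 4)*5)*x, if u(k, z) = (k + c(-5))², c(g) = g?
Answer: 52855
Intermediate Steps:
x = 55
u(k, z) = (-5 + k)² (u(k, z) = (k - 5)² = (-5 + k)²)
u(-5*(-2 + 6) - 1*6, (0*3 - 4)*5)*x = (-5 + (-5*(-2 + 6) - 1*6))²*55 = (-5 + (-5*4 - 6))²*55 = (-5 + (-20 - 6))²*55 = (-5 - 26)²*55 = (-31)²*55 = 961*55 = 52855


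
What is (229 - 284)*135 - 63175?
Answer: -70600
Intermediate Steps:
(229 - 284)*135 - 63175 = -55*135 - 63175 = -7425 - 63175 = -70600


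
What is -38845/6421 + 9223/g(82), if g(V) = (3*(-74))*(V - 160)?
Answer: -613419137/111186036 ≈ -5.5171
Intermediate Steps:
g(V) = 35520 - 222*V (g(V) = -222*(-160 + V) = 35520 - 222*V)
-38845/6421 + 9223/g(82) = -38845/6421 + 9223/(35520 - 222*82) = -38845*1/6421 + 9223/(35520 - 18204) = -38845/6421 + 9223/17316 = -613419137/111186036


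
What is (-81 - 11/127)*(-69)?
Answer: 710562/127 ≈ 5595.0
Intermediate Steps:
(-81 - 11/127)*(-69) = -10298/127*(-69) = 710562/127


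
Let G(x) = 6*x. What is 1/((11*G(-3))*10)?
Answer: -1/1980 ≈ -0.00050505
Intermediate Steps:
1/((11*G(-3))*10) = 1/((11*(6*(-3)))*10) = 1/((11*(-18))*10) = 1/(-198*10) = 1/(-1980) = -1/1980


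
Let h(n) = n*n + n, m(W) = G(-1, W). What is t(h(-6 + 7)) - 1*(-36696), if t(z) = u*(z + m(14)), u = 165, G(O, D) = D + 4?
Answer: 39996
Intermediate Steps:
G(O, D) = 4 + D
m(W) = 4 + W
h(n) = n + n² (h(n) = n² + n = n + n²)
t(z) = 2970 + 165*z (t(z) = 165*(z + (4 + 14)) = 165*(z + 18) = 165*(18 + z) = 2970 + 165*z)
t(h(-6 + 7)) - 1*(-36696) = (2970 + 165*((-6 + 7)*(1 + (-6 + 7)))) - 1*(-36696) = (2970 + 165*(1*(1 + 1))) + 36696 = (2970 + 165*(1*2)) + 36696 = (2970 + 165*2) + 36696 = (2970 + 330) + 36696 = 3300 + 36696 = 39996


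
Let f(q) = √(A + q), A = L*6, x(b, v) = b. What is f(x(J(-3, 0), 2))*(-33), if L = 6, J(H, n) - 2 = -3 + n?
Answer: -33*√35 ≈ -195.23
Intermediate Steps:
J(H, n) = -1 + n (J(H, n) = 2 + (-3 + n) = -1 + n)
A = 36 (A = 6*6 = 36)
f(q) = √(36 + q)
f(x(J(-3, 0), 2))*(-33) = √(36 + (-1 + 0))*(-33) = √(36 - 1)*(-33) = √35*(-33) = -33*√35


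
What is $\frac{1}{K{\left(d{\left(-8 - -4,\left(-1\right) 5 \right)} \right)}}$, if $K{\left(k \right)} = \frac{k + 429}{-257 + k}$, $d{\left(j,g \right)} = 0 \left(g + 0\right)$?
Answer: $- \frac{257}{429} \approx -0.59907$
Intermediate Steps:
$d{\left(j,g \right)} = 0$ ($d{\left(j,g \right)} = 0 g = 0$)
$K{\left(k \right)} = \frac{429 + k}{-257 + k}$
$\frac{1}{K{\left(d{\left(-8 - -4,\left(-1\right) 5 \right)} \right)}} = \frac{1}{\frac{1}{-257 + 0} \left(429 + 0\right)} = \frac{1}{\frac{1}{-257} \cdot 429} = \frac{1}{\left(- \frac{1}{257}\right) 429} = \frac{1}{- \frac{429}{257}} = - \frac{257}{429}$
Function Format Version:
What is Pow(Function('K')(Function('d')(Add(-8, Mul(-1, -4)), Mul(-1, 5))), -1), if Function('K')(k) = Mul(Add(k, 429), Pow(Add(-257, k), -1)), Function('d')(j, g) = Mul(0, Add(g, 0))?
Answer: Rational(-257, 429) ≈ -0.59907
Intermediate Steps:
Function('d')(j, g) = 0 (Function('d')(j, g) = Mul(0, g) = 0)
Function('K')(k) = Mul(Pow(Add(-257, k), -1), Add(429, k)) (Function('K')(k) = Mul(Add(429, k), Pow(Add(-257, k), -1)) = Mul(Pow(Add(-257, k), -1), Add(429, k)))
Pow(Function('K')(Function('d')(Add(-8, Mul(-1, -4)), Mul(-1, 5))), -1) = Pow(Mul(Pow(Add(-257, 0), -1), Add(429, 0)), -1) = Pow(Mul(Pow(-257, -1), 429), -1) = Pow(Mul(Rational(-1, 257), 429), -1) = Pow(Rational(-429, 257), -1) = Rational(-257, 429)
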